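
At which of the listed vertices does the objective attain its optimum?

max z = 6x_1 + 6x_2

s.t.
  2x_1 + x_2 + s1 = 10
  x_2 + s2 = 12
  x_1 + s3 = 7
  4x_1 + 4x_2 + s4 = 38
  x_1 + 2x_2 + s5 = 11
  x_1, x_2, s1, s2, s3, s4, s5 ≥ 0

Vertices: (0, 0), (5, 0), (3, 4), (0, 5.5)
Evaluating z = 6x_1 + 6x_2 at each vertex:
  (0, 0): z = 0
  (5, 0): z = 30
  (3, 4): z = 42
  (0, 5.5): z = 33

The largest value is z = 42, attained at (3, 4).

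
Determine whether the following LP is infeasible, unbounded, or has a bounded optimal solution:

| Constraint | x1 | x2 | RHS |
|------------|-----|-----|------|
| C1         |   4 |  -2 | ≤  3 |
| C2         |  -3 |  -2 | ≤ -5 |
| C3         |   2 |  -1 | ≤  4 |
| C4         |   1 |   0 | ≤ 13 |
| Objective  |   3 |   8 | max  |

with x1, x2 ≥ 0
Feasible point: (1, 1) satisfies every constraint, so the LP is feasible.
Direction d = (0, 1): for each constraint row a, a·d ≤ 0 —
  (4)(0) + (-2)(1) = -2 ≤ 0
  (-3)(0) + (-2)(1) = -2 ≤ 0
  (2)(0) + (-1)(1) = -1 ≤ 0
  (1)(0) + (0)(1) = 0 ≤ 0
and d ≥ 0, so (1, 1) + t·d stays feasible for every t ≥ 0. Along this ray z = 3x1 + 8x2 changes by 8 per unit t, so z → +∞.

The LP is unbounded; z can be made arbitrarily large.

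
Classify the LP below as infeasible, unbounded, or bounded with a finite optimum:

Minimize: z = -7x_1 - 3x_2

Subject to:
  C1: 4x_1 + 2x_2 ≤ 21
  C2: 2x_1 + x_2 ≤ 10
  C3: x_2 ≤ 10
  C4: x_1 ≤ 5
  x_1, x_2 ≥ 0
The point (5, 0) satisfies every constraint, so the LP is feasible; the constraints give x_1 ≤ 5 and x_2 ≤ 10, which with x_1, x_2 ≥ 0 keep the feasible region inside a bounded box. A feasible, bounded LP attains a finite optimum at a vertex.

Evaluating z = -7x_1 - 3x_2 at each vertex:
  (0, 0): z = 0
  (5, 0): z = -35
  (0, 10): z = -30

Feasible with finite optimum z* = -35 at (5, 0).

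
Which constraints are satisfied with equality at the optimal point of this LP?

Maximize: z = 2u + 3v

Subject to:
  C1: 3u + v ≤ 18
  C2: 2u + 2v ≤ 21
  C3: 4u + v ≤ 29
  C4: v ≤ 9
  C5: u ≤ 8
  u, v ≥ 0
Optimal: u = 1.5, v = 9
Slack at optimum:
  C1: slack = 4.5
  C2: slack = 0 (binding)
  C3: slack = 14
  C4: slack = 0 (binding)
  C5: slack = 6.5
  u ≥ 0: u = 1.5
  v ≥ 0: v = 9
Binding constraints: C2, C4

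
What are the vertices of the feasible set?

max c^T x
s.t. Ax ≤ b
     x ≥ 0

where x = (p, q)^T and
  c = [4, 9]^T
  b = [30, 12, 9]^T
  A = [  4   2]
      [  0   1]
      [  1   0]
Each vertex is the intersection of two constraint boundaries that also satisfies all remaining constraints:
  p = 0 and q = 0 → (0, 0)
  4p + 2q = 30 and q = 0 → (7.5, 0)
  4p + 2q = 30 and q = 12 → (1.5, 12)
  q = 12 and p = 0 → (0, 12)

Vertices: (0, 0), (7.5, 0), (1.5, 12), (0, 12)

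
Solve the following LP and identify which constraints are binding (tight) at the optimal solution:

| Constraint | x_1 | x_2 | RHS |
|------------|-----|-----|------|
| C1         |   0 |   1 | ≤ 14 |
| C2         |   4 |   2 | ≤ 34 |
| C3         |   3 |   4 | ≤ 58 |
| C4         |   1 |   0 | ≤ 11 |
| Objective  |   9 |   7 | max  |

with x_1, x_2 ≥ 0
Optimal: x_1 = 2, x_2 = 13
Slack at optimum:
  C1: slack = 1
  C2: slack = 0 (binding)
  C3: slack = 0 (binding)
  C4: slack = 9
  x_1 ≥ 0: x_1 = 2
  x_2 ≥ 0: x_2 = 13
Binding constraints: C2, C3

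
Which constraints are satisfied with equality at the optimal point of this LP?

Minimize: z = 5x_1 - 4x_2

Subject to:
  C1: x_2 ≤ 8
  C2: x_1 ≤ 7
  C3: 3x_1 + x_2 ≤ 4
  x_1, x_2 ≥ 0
Optimal: x_1 = 0, x_2 = 4
Binding: C3, x_1 ≥ 0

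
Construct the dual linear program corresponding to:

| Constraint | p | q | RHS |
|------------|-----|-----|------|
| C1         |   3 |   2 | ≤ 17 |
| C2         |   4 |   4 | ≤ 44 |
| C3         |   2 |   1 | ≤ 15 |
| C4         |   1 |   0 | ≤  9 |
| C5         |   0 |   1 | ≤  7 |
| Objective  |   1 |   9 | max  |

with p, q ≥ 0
Minimize: z = 17y1 + 44y2 + 15y3 + 9y4 + 7y5

Subject to:
  C1: -3y1 - 4y2 - 2y3 - y4 ≤ -1
  C2: -2y1 - 4y2 - y3 - y5 ≤ -9
  y1, y2, y3, y4, y5 ≥ 0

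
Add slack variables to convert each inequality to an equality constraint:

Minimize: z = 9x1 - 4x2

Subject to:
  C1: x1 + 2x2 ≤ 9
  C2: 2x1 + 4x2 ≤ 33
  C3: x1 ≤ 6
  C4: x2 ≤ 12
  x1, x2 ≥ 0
min z = 9x1 - 4x2

s.t.
  x1 + 2x2 + s1 = 9
  2x1 + 4x2 + s2 = 33
  x1 + s3 = 6
  x2 + s4 = 12
  x1, x2, s1, s2, s3, s4 ≥ 0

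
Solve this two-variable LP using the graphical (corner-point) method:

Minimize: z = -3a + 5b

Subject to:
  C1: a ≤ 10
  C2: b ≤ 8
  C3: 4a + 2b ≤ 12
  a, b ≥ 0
Each vertex is the intersection of two constraint boundaries that also satisfies all remaining constraints:
  a = 0 and b = 0 → (0, 0)
  4a + 2b = 12 and b = 0 → (3, 0)
  4a + 2b = 12 and a = 0 → (0, 6)

Evaluating z = -3a + 5b at each vertex:
  (0, 0): z = 0
  (3, 0): z = -9
  (0, 6): z = 30

The minimum is at (3, 0) with z = -9.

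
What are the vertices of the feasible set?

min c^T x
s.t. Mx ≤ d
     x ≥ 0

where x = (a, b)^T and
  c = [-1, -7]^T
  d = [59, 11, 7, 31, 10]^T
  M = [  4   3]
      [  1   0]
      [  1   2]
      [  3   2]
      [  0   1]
Each vertex is the intersection of two constraint boundaries that also satisfies all remaining constraints:
  a = 0 and b = 0 → (0, 0)
  a + 2b = 7 and b = 0 → (7, 0)
  a + 2b = 7 and a = 0 → (0, 3.5)

Vertices: (0, 0), (7, 0), (0, 3.5)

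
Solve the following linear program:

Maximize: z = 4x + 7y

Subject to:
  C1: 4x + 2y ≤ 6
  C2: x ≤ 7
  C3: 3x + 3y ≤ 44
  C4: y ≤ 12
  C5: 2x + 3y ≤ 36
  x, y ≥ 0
x = 0, y = 3, z = 21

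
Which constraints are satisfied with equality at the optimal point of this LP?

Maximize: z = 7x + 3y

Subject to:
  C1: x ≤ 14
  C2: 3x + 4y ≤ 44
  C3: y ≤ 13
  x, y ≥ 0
Optimal: x = 14, y = 0.5
Slack at optimum:
  C1: slack = 0 (binding)
  C2: slack = 0 (binding)
  C3: slack = 12.5
  x ≥ 0: x = 14
  y ≥ 0: y = 0.5
Binding constraints: C1, C2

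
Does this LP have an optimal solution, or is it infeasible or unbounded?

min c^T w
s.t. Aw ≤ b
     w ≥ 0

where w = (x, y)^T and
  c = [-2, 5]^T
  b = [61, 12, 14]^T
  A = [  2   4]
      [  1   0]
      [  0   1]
The point (12, 0) satisfies every constraint, so the LP is feasible; the constraints give x ≤ 12 and y ≤ 14, which with x, y ≥ 0 keep the feasible region inside a bounded box. A feasible, bounded LP attains a finite optimum at a vertex.

The LP has an optimal solution: (12, 0) with z = -24.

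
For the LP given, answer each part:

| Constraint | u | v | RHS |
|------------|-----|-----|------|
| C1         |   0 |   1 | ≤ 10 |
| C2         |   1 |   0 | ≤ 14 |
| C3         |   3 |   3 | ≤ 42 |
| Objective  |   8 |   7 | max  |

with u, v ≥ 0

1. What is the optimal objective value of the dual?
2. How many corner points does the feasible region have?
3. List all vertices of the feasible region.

1. 112 (by strong duality, equal to the primal optimum)
2. 4
3. (0, 0), (14, 0), (4, 10), (0, 10)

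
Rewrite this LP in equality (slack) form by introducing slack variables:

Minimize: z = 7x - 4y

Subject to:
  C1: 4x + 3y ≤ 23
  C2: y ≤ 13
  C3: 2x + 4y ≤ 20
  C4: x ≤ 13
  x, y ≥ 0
min z = 7x - 4y

s.t.
  4x + 3y + s1 = 23
  y + s2 = 13
  2x + 4y + s3 = 20
  x + s4 = 13
  x, y, s1, s2, s3, s4 ≥ 0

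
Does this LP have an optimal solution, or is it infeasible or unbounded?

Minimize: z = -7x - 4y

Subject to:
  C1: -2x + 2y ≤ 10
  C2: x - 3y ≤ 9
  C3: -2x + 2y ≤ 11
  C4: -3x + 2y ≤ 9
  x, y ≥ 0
Feasible point: (0, 0) satisfies every constraint, so the LP is feasible.
Direction d = (1, 1): for each constraint row a, a·d ≤ 0 —
  (-2)(1) + (2)(1) = 0 ≤ 0
  (1)(1) + (-3)(1) = -2 ≤ 0
  (-2)(1) + (2)(1) = 0 ≤ 0
  (-3)(1) + (2)(1) = -1 ≤ 0
and d ≥ 0, so (0, 0) + t·d stays feasible for every t ≥ 0. Along this ray z = -7x - 4y changes by -11 per unit t, so z → −∞.

Unbounded — the objective can decrease without bound over the feasible region.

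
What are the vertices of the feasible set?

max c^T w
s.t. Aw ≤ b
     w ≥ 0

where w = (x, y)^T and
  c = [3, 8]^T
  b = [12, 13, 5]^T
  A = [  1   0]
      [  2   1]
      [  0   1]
Each vertex is the intersection of two constraint boundaries that also satisfies all remaining constraints:
  x = 0 and y = 0 → (0, 0)
  2x + y = 13 and y = 0 → (6.5, 0)
  2x + y = 13 and y = 5 → (4, 5)
  y = 5 and x = 0 → (0, 5)

Vertices: (0, 0), (6.5, 0), (4, 5), (0, 5)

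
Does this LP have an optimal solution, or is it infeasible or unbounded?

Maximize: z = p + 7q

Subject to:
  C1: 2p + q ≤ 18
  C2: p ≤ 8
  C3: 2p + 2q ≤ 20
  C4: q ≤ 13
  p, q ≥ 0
The point (0, 10) satisfies every constraint, so the LP is feasible; the constraints give p ≤ 8 and q ≤ 13, which with p, q ≥ 0 keep the feasible region inside a bounded box. A feasible, bounded LP attains a finite optimum at a vertex.

Evaluating z = p + 7q at each vertex:
  (0, 0): z = 0
  (8, 0): z = 8
  (8, 2): z = 22
  (0, 10): z = 70

Bounded optimum: z* = 70 at (0, 10).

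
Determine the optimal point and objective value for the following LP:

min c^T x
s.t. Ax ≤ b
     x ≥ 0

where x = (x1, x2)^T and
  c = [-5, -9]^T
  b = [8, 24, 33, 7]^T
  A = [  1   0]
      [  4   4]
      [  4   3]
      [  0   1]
Each vertex is the intersection of two constraint boundaries that also satisfies all remaining constraints:
  x1 = 0 and x2 = 0 → (0, 0)
  4x1 + 4x2 = 24 and x2 = 0 → (6, 0)
  4x1 + 4x2 = 24 and x1 = 0 → (0, 6)

Evaluating z = -5x1 - 9x2 at each vertex:
  (0, 0): z = 0
  (6, 0): z = -30
  (0, 6): z = -54

The minimum is at (0, 6) with z = -54.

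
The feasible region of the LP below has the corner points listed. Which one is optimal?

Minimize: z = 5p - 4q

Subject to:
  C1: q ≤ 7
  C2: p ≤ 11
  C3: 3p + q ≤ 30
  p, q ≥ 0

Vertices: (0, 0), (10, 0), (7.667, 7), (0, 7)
Evaluating z = 5p - 4q at each vertex:
  (0, 0): z = 0
  (10, 0): z = 50
  (7.667, 7): z = 10.33
  (0, 7): z = -28

The smallest value is z = -28, attained at (0, 7).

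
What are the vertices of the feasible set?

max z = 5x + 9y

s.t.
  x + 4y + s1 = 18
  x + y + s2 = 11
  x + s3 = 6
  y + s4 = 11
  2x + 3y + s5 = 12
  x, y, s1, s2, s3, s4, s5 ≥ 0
Each vertex is the intersection of two constraint boundaries that also satisfies all remaining constraints:
  x = 0 and y = 0 → (0, 0)
  x = 6 and 2x + 3y = 12 → (6, 0)
  2x + 3y = 12 and x = 0 → (0, 4)

Vertices: (0, 0), (6, 0), (0, 4)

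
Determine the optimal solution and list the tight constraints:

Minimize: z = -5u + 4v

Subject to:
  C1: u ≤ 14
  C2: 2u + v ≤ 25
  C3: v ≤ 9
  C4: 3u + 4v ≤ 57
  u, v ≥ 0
Optimal: u = 12.5, v = 0
Slack at optimum:
  C1: slack = 1.5
  C2: slack = 0 (binding)
  C3: slack = 9
  C4: slack = 19.5
  u ≥ 0: u = 12.5
  v ≥ 0: v = 0 (binding)
Binding constraints: C2, v ≥ 0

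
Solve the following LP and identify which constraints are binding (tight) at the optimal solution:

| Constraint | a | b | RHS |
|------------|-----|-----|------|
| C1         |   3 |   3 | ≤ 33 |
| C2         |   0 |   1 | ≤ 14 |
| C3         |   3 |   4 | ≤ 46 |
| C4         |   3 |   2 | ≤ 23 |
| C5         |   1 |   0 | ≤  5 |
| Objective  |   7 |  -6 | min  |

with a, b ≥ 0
Optimal: a = 0, b = 11
Binding: C1, a ≥ 0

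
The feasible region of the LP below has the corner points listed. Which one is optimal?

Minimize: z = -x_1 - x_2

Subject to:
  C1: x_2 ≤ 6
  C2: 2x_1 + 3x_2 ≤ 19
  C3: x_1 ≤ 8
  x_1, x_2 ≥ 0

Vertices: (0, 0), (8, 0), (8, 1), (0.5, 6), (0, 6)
(8, 1) with z = -9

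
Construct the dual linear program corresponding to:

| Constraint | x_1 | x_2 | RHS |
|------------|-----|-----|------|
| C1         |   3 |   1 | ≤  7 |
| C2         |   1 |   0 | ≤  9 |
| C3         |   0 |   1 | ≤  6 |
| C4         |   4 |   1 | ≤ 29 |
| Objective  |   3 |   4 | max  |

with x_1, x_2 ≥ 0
Minimize: z = 7y1 + 9y2 + 6y3 + 29y4

Subject to:
  C1: -3y1 - y2 - 4y4 ≤ -3
  C2: -y1 - y3 - y4 ≤ -4
  y1, y2, y3, y4 ≥ 0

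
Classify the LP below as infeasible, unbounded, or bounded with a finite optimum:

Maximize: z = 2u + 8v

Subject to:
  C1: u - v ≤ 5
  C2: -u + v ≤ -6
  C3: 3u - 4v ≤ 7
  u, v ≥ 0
C1 requires u - v ≤ 5, while C2 (-u + v ≤ -6) is equivalent to u - v ≥ 6. Together they would need 6 ≤ u - v ≤ 5, which is impossible since 6 > 5. No point satisfies all constraints.

Infeasible: no point satisfies all constraints simultaneously.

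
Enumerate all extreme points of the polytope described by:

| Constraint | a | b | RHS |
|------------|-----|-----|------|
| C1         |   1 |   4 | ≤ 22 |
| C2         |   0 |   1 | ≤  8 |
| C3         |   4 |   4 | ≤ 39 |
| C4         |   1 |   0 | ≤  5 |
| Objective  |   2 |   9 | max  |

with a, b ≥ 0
Each vertex is the intersection of two constraint boundaries that also satisfies all remaining constraints:
  a = 0 and b = 0 → (0, 0)
  a = 5 and b = 0 → (5, 0)
  a + 4b = 22 and a = 5 → (5, 4.25)
  a + 4b = 22 and a = 0 → (0, 5.5)

Vertices: (0, 0), (5, 0), (5, 4.25), (0, 5.5)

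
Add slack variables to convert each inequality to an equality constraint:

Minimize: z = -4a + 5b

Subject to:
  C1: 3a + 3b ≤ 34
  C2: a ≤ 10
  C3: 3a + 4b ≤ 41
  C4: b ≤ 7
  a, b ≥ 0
min z = -4a + 5b

s.t.
  3a + 3b + s1 = 34
  a + s2 = 10
  3a + 4b + s3 = 41
  b + s4 = 7
  a, b, s1, s2, s3, s4 ≥ 0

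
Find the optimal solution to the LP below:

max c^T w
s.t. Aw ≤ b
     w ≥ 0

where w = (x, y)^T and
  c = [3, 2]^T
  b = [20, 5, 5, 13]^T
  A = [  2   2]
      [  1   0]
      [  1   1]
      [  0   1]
Each vertex is the intersection of two constraint boundaries that also satisfies all remaining constraints:
  x = 0 and y = 0 → (0, 0)
  x = 5 and x + y = 5 → (5, 0)
  x + y = 5 and x = 0 → (0, 5)

Evaluating z = 3x + 2y at each vertex:
  (0, 0): z = 0
  (5, 0): z = 15
  (0, 5): z = 10

The maximum is at (5, 0) with z = 15.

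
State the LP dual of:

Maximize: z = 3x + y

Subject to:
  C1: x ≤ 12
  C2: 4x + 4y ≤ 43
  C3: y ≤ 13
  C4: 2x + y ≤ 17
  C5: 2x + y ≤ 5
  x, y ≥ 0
Minimize: z = 12y1 + 43y2 + 13y3 + 17y4 + 5y5

Subject to:
  C1: -y1 - 4y2 - 2y4 - 2y5 ≤ -3
  C2: -4y2 - y3 - y4 - y5 ≤ -1
  y1, y2, y3, y4, y5 ≥ 0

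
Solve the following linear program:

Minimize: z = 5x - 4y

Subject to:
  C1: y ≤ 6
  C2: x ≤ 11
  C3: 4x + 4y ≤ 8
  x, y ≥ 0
Each vertex is the intersection of two constraint boundaries that also satisfies all remaining constraints:
  x = 0 and y = 0 → (0, 0)
  4x + 4y = 8 and y = 0 → (2, 0)
  4x + 4y = 8 and x = 0 → (0, 2)

Evaluating z = 5x - 4y at each vertex:
  (0, 0): z = 0
  (2, 0): z = 10
  (0, 2): z = -8

The minimum is at (0, 2) with z = -8.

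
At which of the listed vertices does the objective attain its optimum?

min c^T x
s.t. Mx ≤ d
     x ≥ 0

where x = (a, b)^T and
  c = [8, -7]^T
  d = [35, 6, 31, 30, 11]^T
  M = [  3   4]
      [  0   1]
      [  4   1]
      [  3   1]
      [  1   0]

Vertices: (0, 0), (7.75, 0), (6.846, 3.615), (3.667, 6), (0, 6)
(0, 6) with z = -42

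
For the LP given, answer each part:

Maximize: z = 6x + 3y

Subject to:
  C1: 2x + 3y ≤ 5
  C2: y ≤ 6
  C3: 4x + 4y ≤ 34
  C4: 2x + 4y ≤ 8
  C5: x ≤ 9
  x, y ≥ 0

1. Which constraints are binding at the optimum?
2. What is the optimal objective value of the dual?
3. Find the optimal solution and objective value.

1. C1, y ≥ 0
2. 15 (by strong duality, equal to the primal optimum)
3. x = 2.5, y = 0, z = 15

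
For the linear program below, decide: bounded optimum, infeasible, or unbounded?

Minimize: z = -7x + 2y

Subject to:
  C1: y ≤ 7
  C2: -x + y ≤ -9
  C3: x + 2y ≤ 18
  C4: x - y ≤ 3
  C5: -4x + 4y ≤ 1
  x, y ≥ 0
C4 requires x - y ≤ 3, while C2 (-x + y ≤ -9) is equivalent to x - y ≥ 9. Together they would need 9 ≤ x - y ≤ 3, which is impossible since 9 > 3. No point satisfies all constraints.

The feasible region is empty; the LP is infeasible.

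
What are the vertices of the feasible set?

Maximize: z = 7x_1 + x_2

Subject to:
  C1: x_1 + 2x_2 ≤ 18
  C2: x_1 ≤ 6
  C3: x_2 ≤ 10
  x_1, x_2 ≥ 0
Each vertex is the intersection of two constraint boundaries that also satisfies all remaining constraints:
  x_1 = 0 and x_2 = 0 → (0, 0)
  x_1 = 6 and x_2 = 0 → (6, 0)
  x_1 + 2x_2 = 18 and x_1 = 6 → (6, 6)
  x_1 + 2x_2 = 18 and x_1 = 0 → (0, 9)

Vertices: (0, 0), (6, 0), (6, 6), (0, 9)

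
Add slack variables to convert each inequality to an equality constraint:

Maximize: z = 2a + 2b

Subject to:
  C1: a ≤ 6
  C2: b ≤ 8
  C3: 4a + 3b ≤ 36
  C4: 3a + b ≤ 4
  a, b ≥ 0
max z = 2a + 2b

s.t.
  a + s1 = 6
  b + s2 = 8
  4a + 3b + s3 = 36
  3a + b + s4 = 4
  a, b, s1, s2, s3, s4 ≥ 0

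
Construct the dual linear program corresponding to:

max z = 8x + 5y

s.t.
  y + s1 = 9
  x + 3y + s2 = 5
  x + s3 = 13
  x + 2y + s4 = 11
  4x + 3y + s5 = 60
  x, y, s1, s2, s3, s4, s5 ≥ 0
Minimize: z = 9y1 + 5y2 + 13y3 + 11y4 + 60y5

Subject to:
  C1: -y2 - y3 - y4 - 4y5 ≤ -8
  C2: -y1 - 3y2 - 2y4 - 3y5 ≤ -5
  y1, y2, y3, y4, y5 ≥ 0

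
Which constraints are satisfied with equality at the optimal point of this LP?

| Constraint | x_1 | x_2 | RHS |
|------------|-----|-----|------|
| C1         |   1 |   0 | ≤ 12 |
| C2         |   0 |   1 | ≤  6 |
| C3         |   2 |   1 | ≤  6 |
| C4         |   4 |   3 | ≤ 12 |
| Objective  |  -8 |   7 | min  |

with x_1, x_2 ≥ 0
Optimal: x_1 = 3, x_2 = 0
Binding: C3, C4, x_2 ≥ 0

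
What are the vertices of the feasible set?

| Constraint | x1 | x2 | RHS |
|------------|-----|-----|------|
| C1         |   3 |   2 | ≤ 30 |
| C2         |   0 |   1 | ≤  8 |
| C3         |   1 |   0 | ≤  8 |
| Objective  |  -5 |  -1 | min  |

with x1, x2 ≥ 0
Each vertex is the intersection of two constraint boundaries that also satisfies all remaining constraints:
  x1 = 0 and x2 = 0 → (0, 0)
  x1 = 8 and x2 = 0 → (8, 0)
  3x1 + 2x2 = 30 and x1 = 8 → (8, 3)
  3x1 + 2x2 = 30 and x2 = 8 → (4.667, 8)
  x2 = 8 and x1 = 0 → (0, 8)

Vertices: (0, 0), (8, 0), (8, 3), (4.667, 8), (0, 8)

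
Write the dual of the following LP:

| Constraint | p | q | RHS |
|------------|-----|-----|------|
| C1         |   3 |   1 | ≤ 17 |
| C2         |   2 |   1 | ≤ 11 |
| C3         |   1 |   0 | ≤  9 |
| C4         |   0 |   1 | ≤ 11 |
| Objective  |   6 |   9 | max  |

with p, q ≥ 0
Minimize: z = 17y1 + 11y2 + 9y3 + 11y4

Subject to:
  C1: -3y1 - 2y2 - y3 ≤ -6
  C2: -y1 - y2 - y4 ≤ -9
  y1, y2, y3, y4 ≥ 0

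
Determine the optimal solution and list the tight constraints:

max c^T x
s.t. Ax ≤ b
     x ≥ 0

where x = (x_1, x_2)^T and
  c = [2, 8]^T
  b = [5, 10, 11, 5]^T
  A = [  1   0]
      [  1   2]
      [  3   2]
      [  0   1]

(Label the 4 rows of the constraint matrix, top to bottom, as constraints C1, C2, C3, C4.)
Optimal: x_1 = 0, x_2 = 5
Slack at optimum:
  C1: slack = 5
  C2: slack = 0 (binding)
  C3: slack = 1
  C4: slack = 0 (binding)
  x_1 ≥ 0: x_1 = 0 (binding)
  x_2 ≥ 0: x_2 = 5
Binding constraints: C2, C4, x_1 ≥ 0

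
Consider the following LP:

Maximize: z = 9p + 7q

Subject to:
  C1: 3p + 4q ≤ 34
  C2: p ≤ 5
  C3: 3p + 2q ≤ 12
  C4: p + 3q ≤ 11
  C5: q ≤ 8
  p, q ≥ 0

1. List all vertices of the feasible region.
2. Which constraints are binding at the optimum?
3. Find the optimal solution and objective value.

1. (0, 0), (4, 0), (2, 3), (0, 3.667)
2. C3, C4
3. p = 2, q = 3, z = 39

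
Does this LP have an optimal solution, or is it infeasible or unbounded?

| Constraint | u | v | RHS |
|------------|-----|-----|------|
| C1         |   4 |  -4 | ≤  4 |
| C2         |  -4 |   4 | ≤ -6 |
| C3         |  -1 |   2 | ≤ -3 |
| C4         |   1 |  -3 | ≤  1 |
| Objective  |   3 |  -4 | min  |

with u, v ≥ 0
C1 requires 4u - 4v ≤ 4, while C2 (-4u + 4v ≤ -6) is equivalent to 4u - 4v ≥ 6. Together they would need 6 ≤ 4u - 4v ≤ 4, which is impossible since 6 > 4. No point satisfies all constraints.

Infeasible: no point satisfies all constraints simultaneously.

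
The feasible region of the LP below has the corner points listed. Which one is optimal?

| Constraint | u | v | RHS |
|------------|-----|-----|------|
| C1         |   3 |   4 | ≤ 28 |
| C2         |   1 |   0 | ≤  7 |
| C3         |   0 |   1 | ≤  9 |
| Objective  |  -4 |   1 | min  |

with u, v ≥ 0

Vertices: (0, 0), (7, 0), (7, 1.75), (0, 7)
(7, 0) with z = -28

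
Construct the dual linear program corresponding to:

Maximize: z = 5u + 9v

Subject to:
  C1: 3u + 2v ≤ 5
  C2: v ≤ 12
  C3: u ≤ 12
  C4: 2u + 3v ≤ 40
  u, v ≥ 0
Minimize: z = 5y1 + 12y2 + 12y3 + 40y4

Subject to:
  C1: -3y1 - y3 - 2y4 ≤ -5
  C2: -2y1 - y2 - 3y4 ≤ -9
  y1, y2, y3, y4 ≥ 0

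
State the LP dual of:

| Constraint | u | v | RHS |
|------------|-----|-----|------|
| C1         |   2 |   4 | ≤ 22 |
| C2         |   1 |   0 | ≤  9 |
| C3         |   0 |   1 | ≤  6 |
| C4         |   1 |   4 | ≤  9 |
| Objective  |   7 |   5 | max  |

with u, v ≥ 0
Minimize: z = 22y1 + 9y2 + 6y3 + 9y4

Subject to:
  C1: -2y1 - y2 - y4 ≤ -7
  C2: -4y1 - y3 - 4y4 ≤ -5
  y1, y2, y3, y4 ≥ 0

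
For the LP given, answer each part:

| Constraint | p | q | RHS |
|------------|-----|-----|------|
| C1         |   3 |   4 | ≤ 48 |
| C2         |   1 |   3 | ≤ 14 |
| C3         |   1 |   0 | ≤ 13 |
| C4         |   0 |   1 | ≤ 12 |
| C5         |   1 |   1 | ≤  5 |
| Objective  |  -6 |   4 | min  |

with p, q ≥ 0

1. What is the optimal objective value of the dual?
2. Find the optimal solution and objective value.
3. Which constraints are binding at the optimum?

1. -30 (by strong duality, equal to the primal optimum)
2. p = 5, q = 0, z = -30
3. C5, q ≥ 0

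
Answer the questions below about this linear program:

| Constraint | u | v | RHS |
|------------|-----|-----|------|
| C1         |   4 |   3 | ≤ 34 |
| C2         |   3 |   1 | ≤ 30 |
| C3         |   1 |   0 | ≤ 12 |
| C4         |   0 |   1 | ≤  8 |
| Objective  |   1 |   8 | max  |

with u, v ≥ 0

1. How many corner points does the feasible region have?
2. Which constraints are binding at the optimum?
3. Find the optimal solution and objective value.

1. 4
2. C1, C4
3. u = 2.5, v = 8, z = 66.5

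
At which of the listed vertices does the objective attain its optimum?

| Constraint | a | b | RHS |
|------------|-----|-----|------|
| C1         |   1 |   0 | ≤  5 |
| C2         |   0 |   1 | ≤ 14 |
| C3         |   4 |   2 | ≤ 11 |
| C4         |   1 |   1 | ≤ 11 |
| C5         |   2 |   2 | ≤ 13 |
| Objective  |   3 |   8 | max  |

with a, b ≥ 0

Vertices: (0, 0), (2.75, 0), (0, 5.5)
Evaluating z = 3a + 8b at each vertex:
  (0, 0): z = 0
  (2.75, 0): z = 8.25
  (0, 5.5): z = 44

The largest value is z = 44, attained at (0, 5.5).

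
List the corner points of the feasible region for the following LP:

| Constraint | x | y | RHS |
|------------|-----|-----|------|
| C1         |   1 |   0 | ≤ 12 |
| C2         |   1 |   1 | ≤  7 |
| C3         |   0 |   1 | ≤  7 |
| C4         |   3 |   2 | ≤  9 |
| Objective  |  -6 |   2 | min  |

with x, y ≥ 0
Each vertex is the intersection of two constraint boundaries that also satisfies all remaining constraints:
  x = 0 and y = 0 → (0, 0)
  3x + 2y = 9 and y = 0 → (3, 0)
  3x + 2y = 9 and x = 0 → (0, 4.5)

Vertices: (0, 0), (3, 0), (0, 4.5)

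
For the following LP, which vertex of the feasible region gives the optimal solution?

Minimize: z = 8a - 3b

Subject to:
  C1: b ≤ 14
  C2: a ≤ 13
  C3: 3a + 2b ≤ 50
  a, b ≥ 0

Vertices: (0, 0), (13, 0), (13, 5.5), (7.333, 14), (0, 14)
Evaluating z = 8a - 3b at each vertex:
  (0, 0): z = 0
  (13, 0): z = 104
  (13, 5.5): z = 87.5
  (7.333, 14): z = 16.67
  (0, 14): z = -42

The smallest value is z = -42, attained at (0, 14).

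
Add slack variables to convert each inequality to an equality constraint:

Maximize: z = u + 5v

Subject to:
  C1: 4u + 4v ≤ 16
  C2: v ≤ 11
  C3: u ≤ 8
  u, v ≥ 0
max z = u + 5v

s.t.
  4u + 4v + s1 = 16
  v + s2 = 11
  u + s3 = 8
  u, v, s1, s2, s3 ≥ 0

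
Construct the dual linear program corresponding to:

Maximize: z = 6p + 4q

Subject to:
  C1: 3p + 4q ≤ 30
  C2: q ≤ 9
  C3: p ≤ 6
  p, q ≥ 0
Minimize: z = 30y1 + 9y2 + 6y3

Subject to:
  C1: -3y1 - y3 ≤ -6
  C2: -4y1 - y2 ≤ -4
  y1, y2, y3 ≥ 0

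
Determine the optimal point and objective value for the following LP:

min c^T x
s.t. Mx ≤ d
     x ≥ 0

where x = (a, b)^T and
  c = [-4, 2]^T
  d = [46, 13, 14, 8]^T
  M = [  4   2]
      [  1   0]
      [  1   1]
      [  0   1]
a = 11.5, b = 0, z = -46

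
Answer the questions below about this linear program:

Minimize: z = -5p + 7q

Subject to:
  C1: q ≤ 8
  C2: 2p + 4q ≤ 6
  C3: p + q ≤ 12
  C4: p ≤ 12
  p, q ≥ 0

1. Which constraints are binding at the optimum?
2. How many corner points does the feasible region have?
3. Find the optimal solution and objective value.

1. C2, q ≥ 0
2. 3
3. p = 3, q = 0, z = -15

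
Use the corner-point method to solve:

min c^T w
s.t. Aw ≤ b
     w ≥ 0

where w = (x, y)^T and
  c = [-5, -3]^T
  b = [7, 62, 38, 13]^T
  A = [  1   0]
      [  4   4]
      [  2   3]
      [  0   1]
x = 7, y = 8, z = -59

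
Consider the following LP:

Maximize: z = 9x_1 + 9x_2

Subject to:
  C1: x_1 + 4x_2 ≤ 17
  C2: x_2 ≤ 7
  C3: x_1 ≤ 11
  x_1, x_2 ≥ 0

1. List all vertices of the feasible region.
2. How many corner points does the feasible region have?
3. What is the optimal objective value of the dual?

1. (0, 0), (11, 0), (11, 1.5), (0, 4.25)
2. 4
3. 112.5 (by strong duality, equal to the primal optimum)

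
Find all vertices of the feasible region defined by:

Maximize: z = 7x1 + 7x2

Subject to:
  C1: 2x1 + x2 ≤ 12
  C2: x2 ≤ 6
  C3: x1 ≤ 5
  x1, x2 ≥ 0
Each vertex is the intersection of two constraint boundaries that also satisfies all remaining constraints:
  x1 = 0 and x2 = 0 → (0, 0)
  x1 = 5 and x2 = 0 → (5, 0)
  2x1 + x2 = 12 and x1 = 5 → (5, 2)
  2x1 + x2 = 12 and x2 = 6 → (3, 6)
  x2 = 6 and x1 = 0 → (0, 6)

Vertices: (0, 0), (5, 0), (5, 2), (3, 6), (0, 6)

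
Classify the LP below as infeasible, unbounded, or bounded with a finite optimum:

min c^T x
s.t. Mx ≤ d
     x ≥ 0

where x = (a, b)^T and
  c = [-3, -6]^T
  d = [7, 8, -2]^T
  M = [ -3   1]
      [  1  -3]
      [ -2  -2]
Feasible point: (0, 1) satisfies every constraint, so the LP is feasible.
Direction d = (1, 1): for each constraint row a, a·d ≤ 0 —
  (-3)(1) + (1)(1) = -2 ≤ 0
  (1)(1) + (-3)(1) = -2 ≤ 0
  (-2)(1) + (-2)(1) = -4 ≤ 0
and d ≥ 0, so (0, 1) + t·d stays feasible for every t ≥ 0. Along this ray z = -3a - 6b changes by -9 per unit t, so z → −∞.

Unbounded — the objective can decrease without bound over the feasible region.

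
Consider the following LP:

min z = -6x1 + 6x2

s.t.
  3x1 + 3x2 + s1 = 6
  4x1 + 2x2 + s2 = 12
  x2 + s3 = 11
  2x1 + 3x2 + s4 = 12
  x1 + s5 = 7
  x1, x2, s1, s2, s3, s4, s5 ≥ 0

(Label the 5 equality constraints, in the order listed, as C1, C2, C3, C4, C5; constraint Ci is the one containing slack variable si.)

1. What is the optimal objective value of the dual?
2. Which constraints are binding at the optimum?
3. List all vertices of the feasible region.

1. -12 (by strong duality, equal to the primal optimum)
2. C1, x2 ≥ 0
3. (0, 0), (2, 0), (0, 2)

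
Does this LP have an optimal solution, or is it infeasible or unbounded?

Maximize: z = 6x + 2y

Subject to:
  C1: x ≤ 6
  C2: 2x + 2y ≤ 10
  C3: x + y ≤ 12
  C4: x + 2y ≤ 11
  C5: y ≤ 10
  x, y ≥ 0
The point (5, 0) satisfies every constraint, so the LP is feasible; the constraints give x ≤ 6 and y ≤ 10, which with x, y ≥ 0 keep the feasible region inside a bounded box. A feasible, bounded LP attains a finite optimum at a vertex.

Evaluating z = 6x + 2y at each vertex:
  (0, 0): z = 0
  (5, 0): z = 30
  (0, 5): z = 10

Bounded optimum: z* = 30 at (5, 0).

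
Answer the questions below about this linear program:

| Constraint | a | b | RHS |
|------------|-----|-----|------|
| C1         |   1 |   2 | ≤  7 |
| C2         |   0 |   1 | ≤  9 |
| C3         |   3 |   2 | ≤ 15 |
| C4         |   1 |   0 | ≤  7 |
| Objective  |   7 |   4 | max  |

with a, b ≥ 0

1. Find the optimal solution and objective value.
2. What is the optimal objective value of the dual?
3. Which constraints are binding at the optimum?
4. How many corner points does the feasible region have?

1. a = 5, b = 0, z = 35
2. 35 (by strong duality, equal to the primal optimum)
3. C3, b ≥ 0
4. 4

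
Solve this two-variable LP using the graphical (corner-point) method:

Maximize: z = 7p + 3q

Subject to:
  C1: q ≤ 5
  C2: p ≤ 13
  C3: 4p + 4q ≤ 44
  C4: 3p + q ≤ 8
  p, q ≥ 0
Each vertex is the intersection of two constraint boundaries that also satisfies all remaining constraints:
  p = 0 and q = 0 → (0, 0)
  3p + q = 8 and q = 0 → (2.667, 0)
  q = 5 and 3p + q = 8 → (1, 5)
  q = 5 and p = 0 → (0, 5)

Evaluating z = 7p + 3q at each vertex:
  (0, 0): z = 0
  (2.667, 0): z = 18.67
  (1, 5): z = 22
  (0, 5): z = 15

The maximum is at (1, 5) with z = 22.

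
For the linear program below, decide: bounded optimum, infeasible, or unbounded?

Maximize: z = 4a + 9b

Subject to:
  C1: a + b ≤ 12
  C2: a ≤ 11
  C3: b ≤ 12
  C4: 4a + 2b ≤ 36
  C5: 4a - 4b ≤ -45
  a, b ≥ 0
The point (0, 12) satisfies every constraint, so the LP is feasible; the constraints give a ≤ 11 and b ≤ 12, which with a, b ≥ 0 keep the feasible region inside a bounded box. A feasible, bounded LP attains a finite optimum at a vertex.

Evaluating z = 4a + 9b at each vertex:
  (0, 11.25): z = 101.2
  (0.375, 11.62): z = 106.1
  (0, 12): z = 108

Bounded optimum: z* = 108 at (0, 12).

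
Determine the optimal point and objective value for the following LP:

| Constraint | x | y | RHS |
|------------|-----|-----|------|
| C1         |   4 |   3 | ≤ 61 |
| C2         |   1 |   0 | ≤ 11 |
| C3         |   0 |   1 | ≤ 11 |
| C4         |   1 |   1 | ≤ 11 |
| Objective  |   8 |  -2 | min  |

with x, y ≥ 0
x = 0, y = 11, z = -22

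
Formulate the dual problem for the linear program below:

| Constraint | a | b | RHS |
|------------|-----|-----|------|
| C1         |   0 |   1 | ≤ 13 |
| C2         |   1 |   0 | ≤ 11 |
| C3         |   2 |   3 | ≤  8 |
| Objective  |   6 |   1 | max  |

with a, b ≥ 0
Minimize: z = 13y1 + 11y2 + 8y3

Subject to:
  C1: -y2 - 2y3 ≤ -6
  C2: -y1 - 3y3 ≤ -1
  y1, y2, y3 ≥ 0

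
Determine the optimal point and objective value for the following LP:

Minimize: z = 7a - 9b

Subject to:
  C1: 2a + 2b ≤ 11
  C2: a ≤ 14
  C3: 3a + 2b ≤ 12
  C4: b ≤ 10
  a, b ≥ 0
a = 0, b = 5.5, z = -49.5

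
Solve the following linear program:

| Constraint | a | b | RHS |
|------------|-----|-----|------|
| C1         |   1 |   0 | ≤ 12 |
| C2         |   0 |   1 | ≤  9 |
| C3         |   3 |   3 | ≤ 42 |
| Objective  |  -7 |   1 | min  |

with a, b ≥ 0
Each vertex is the intersection of two constraint boundaries that also satisfies all remaining constraints:
  a = 0 and b = 0 → (0, 0)
  a = 12 and b = 0 → (12, 0)
  a = 12 and 3a + 3b = 42 → (12, 2)
  b = 9 and 3a + 3b = 42 → (5, 9)
  b = 9 and a = 0 → (0, 9)

Evaluating z = -7a + b at each vertex:
  (0, 0): z = 0
  (12, 0): z = -84
  (12, 2): z = -82
  (5, 9): z = -26
  (0, 9): z = 9

The minimum is at (12, 0) with z = -84.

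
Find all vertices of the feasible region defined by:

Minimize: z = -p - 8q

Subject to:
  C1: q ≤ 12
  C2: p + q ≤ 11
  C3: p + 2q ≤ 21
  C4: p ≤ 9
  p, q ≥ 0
Each vertex is the intersection of two constraint boundaries that also satisfies all remaining constraints:
  p = 0 and q = 0 → (0, 0)
  p = 9 and q = 0 → (9, 0)
  p + q = 11 and p = 9 → (9, 2)
  p + q = 11 and p + 2q = 21 → (1, 10)
  p + 2q = 21 and p = 0 → (0, 10.5)

Vertices: (0, 0), (9, 0), (9, 2), (1, 10), (0, 10.5)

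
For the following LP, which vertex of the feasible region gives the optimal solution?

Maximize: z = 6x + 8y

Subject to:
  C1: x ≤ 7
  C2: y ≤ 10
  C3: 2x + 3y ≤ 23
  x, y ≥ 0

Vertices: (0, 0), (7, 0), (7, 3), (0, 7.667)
(7, 3) with z = 66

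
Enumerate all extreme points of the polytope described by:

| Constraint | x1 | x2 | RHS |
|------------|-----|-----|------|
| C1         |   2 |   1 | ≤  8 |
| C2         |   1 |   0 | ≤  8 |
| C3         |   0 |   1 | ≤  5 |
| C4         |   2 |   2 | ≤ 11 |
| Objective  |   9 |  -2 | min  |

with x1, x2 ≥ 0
Each vertex is the intersection of two constraint boundaries that also satisfies all remaining constraints:
  x1 = 0 and x2 = 0 → (0, 0)
  2x1 + x2 = 8 and x2 = 0 → (4, 0)
  2x1 + x2 = 8 and 2x1 + 2x2 = 11 → (2.5, 3)
  x2 = 5 and 2x1 + 2x2 = 11 → (0.5, 5)
  x2 = 5 and x1 = 0 → (0, 5)

Vertices: (0, 0), (4, 0), (2.5, 3), (0.5, 5), (0, 5)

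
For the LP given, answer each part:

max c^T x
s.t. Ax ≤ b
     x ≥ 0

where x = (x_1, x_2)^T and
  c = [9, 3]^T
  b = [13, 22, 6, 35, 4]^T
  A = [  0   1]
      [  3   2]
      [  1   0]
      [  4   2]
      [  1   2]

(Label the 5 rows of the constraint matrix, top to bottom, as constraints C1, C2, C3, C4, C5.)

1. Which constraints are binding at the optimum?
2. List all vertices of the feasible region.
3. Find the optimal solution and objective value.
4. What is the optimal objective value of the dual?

1. C5, x_2 ≥ 0
2. (0, 0), (4, 0), (0, 2)
3. x_1 = 4, x_2 = 0, z = 36
4. 36 (by strong duality, equal to the primal optimum)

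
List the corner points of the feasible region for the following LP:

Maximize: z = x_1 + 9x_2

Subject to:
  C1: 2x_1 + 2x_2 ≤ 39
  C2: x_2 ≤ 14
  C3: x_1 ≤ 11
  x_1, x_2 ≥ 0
Each vertex is the intersection of two constraint boundaries that also satisfies all remaining constraints:
  x_1 = 0 and x_2 = 0 → (0, 0)
  x_1 = 11 and x_2 = 0 → (11, 0)
  2x_1 + 2x_2 = 39 and x_1 = 11 → (11, 8.5)
  2x_1 + 2x_2 = 39 and x_2 = 14 → (5.5, 14)
  x_2 = 14 and x_1 = 0 → (0, 14)

Vertices: (0, 0), (11, 0), (11, 8.5), (5.5, 14), (0, 14)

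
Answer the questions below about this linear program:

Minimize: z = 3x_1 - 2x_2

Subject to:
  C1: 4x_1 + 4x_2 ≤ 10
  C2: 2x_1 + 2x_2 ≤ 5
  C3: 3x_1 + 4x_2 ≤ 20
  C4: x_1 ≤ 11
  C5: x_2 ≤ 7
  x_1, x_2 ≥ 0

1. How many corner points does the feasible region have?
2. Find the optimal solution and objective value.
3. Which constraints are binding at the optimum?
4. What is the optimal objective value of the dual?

1. 3
2. x_1 = 0, x_2 = 2.5, z = -5
3. C1, C2, x_1 ≥ 0
4. -5 (by strong duality, equal to the primal optimum)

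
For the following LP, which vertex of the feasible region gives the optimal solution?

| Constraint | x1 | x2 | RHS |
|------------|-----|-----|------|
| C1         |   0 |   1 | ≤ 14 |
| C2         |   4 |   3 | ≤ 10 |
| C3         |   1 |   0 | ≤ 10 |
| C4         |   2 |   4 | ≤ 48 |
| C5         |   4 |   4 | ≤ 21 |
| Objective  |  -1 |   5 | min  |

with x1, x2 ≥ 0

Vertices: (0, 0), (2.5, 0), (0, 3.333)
Evaluating z = -x1 + 5x2 at each vertex:
  (0, 0): z = 0
  (2.5, 0): z = -2.5
  (0, 3.333): z = 16.67

The smallest value is z = -2.5, attained at (2.5, 0).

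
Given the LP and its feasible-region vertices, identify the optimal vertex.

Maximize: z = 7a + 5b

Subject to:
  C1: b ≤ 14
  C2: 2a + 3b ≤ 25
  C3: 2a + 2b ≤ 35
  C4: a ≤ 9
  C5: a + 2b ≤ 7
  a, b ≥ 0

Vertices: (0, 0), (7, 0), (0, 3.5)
(7, 0) with z = 49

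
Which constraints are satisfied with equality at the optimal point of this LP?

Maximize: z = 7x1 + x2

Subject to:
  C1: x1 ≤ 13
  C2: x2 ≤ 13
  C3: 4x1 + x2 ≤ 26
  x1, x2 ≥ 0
Optimal: x1 = 6.5, x2 = 0
Binding: C3, x2 ≥ 0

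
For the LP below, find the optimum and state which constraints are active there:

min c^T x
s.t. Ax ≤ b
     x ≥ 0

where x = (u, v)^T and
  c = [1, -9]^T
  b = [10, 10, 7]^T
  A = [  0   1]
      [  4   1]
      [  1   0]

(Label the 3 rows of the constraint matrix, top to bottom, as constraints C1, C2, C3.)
Optimal: u = 0, v = 10
Slack at optimum:
  C1: slack = 0 (binding)
  C2: slack = 0 (binding)
  C3: slack = 7
  u ≥ 0: u = 0 (binding)
  v ≥ 0: v = 10
Binding constraints: C1, C2, u ≥ 0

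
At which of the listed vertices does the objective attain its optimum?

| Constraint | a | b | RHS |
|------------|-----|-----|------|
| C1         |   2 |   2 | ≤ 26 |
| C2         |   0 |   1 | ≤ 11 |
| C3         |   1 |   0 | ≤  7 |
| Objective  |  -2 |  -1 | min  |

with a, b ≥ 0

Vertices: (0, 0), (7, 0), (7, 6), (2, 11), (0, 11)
Evaluating z = -2a - b at each vertex:
  (0, 0): z = 0
  (7, 0): z = -14
  (7, 6): z = -20
  (2, 11): z = -15
  (0, 11): z = -11

The smallest value is z = -20, attained at (7, 6).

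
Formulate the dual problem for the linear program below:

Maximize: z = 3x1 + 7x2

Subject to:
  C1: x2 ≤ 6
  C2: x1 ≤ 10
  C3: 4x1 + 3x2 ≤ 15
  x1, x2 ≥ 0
Minimize: z = 6y1 + 10y2 + 15y3

Subject to:
  C1: -y2 - 4y3 ≤ -3
  C2: -y1 - 3y3 ≤ -7
  y1, y2, y3 ≥ 0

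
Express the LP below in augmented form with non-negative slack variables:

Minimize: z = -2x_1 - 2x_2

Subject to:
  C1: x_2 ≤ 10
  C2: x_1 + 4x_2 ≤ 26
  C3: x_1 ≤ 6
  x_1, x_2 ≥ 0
min z = -2x_1 - 2x_2

s.t.
  x_2 + s1 = 10
  x_1 + 4x_2 + s2 = 26
  x_1 + s3 = 6
  x_1, x_2, s1, s2, s3 ≥ 0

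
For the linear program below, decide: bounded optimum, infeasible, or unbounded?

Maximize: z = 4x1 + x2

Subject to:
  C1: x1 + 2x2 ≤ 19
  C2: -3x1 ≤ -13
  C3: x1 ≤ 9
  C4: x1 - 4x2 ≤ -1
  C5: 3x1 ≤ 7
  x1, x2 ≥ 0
C5 requires 3x1 ≤ 7, while C2 (-3x1 ≤ -13) is equivalent to 3x1 ≥ 13. Together they would need 13 ≤ 3x1 ≤ 7, which is impossible since 13 > 7. No point satisfies all constraints.

Infeasible: no point satisfies all constraints simultaneously.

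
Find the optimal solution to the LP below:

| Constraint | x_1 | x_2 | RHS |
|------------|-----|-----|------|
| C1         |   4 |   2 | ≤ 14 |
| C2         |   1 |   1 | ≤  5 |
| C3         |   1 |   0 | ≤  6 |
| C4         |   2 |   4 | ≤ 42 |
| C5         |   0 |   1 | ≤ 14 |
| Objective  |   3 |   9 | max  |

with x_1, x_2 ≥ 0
Each vertex is the intersection of two constraint boundaries that also satisfies all remaining constraints:
  x_1 = 0 and x_2 = 0 → (0, 0)
  4x_1 + 2x_2 = 14 and x_2 = 0 → (3.5, 0)
  4x_1 + 2x_2 = 14 and x_1 + x_2 = 5 → (2, 3)
  x_1 + x_2 = 5 and x_1 = 0 → (0, 5)

Evaluating z = 3x_1 + 9x_2 at each vertex:
  (0, 0): z = 0
  (3.5, 0): z = 10.5
  (2, 3): z = 33
  (0, 5): z = 45

The maximum is at (0, 5) with z = 45.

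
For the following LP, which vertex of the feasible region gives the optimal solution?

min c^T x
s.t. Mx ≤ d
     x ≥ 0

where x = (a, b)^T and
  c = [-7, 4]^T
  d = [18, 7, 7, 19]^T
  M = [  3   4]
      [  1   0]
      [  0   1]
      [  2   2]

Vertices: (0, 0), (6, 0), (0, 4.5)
(6, 0) with z = -42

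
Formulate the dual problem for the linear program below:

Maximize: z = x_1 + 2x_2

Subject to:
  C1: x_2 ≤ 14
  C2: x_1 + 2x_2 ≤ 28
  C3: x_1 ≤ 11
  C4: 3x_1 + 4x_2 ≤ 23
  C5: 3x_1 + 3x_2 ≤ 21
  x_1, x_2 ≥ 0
Minimize: z = 14y1 + 28y2 + 11y3 + 23y4 + 21y5

Subject to:
  C1: -y2 - y3 - 3y4 - 3y5 ≤ -1
  C2: -y1 - 2y2 - 4y4 - 3y5 ≤ -2
  y1, y2, y3, y4, y5 ≥ 0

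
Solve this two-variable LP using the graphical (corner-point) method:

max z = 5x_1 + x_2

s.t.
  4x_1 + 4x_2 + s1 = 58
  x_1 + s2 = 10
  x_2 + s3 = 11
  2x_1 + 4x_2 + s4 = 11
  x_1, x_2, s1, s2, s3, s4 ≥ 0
x_1 = 5.5, x_2 = 0, z = 27.5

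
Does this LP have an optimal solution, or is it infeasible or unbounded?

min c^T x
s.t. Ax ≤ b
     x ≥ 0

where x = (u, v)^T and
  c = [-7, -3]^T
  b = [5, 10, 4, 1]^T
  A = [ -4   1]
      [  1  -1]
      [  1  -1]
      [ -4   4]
Feasible point: (0, 0) satisfies every constraint, so the LP is feasible.
Direction d = (1, 1): for each constraint row a, a·d ≤ 0 —
  (-4)(1) + (1)(1) = -3 ≤ 0
  (1)(1) + (-1)(1) = 0 ≤ 0
  (1)(1) + (-1)(1) = 0 ≤ 0
  (-4)(1) + (4)(1) = 0 ≤ 0
and d ≥ 0, so (0, 0) + t·d stays feasible for every t ≥ 0. Along this ray z = -7u - 3v changes by -10 per unit t, so z → −∞.

Unbounded — the objective can decrease without bound over the feasible region.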